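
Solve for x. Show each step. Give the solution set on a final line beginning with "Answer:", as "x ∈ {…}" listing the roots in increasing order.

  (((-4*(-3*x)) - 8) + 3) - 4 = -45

Step 1. [(((-4*(-3*x)) - 8) + 3) - 4 = -45] add 4: x sits inside (… - 4), so sub: ((-4*(-3*x)) - 8) + 3 = -41.
Step 2. [((-4*(-3*x)) - 8) + 3 = -41] +3 is outermost — subtract 3 both sides, so sub: (-4*(-3*x)) - 8 = -44.
Step 3. [(-4*(-3*x)) - 8 = -44] -4 divides every term; factor it out, so factor: (-3*x) + 2 = 11.
Step 4. [(-3*x) + 2 = 11] peel the +2: subtract 2 from each side. So sub: -3*x = 9.
Step 5. [-3*x = 9] LHS = -3·(…); ÷-3 both sides. So div: x = -3.

Answer: x ∈ {-3}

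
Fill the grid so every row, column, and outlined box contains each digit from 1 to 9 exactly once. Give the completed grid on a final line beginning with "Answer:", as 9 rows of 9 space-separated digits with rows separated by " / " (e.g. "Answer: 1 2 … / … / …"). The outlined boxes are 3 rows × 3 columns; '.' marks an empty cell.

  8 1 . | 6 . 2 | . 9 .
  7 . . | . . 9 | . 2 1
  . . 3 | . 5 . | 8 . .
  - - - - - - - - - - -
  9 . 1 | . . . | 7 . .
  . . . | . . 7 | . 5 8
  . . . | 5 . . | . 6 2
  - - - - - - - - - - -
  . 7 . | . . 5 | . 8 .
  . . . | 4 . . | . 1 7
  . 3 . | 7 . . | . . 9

Step 1. [r9c8∈{4}] nothing but 4 survives at r9c8, so r9c8=4.
Step 2. [r4c8∈{3}] nothing but 3 survives at r4c8, so r4c8=3.
Step 3. [r4c9∈{4}] nothing but 4 survives at r4c9 ⇒ r4c9=4.
Step 4. [r4c2∈{2,5,6,8}] across row 4, 5 lands solely at r4c2 ⇒ r4c2=5.
Step 5. [r1c9∈{3,5}] col 9 places 5 nowhere but r1c9, so r1c9=5.
Step 6. [r1c3∈{4}] only 4 remains possible at r1c3. So r1c3=4.
Step 7. [r2c2∈{6}] r2c2 is down to just 6 ⇒ r2c2=6.
Step 8. [r3c1∈{2}] r3c1's peers cover all but 2 ⇒ r3c1=2.
Step 9. [r7c9∈{3,6}] in col 9, 3 fits only at r7c9 ⇒ r7c9=3.
Step 10. [r7c1∈{1,4,6}] 4 has one home in row 7: r7c1, so r7c1=4.
Step 11. [r9c1∈{1,5,6}] col 1 places 1 nowhere but r9c1. So r9c1=1.
Step 12. [r8c1∈{5,6}] col 1 places 5 nowhere but r8c1, so r8c1=5.
Step 13. [r5c1∈{3,6}] r5c1 is the only open cell in col 1 admitting 6 ⇒ r5c1=6.
Step 14. [r5c3∈{2}] only 2 remains possible at r5c3, so r5c3=2.
Step 15. [r8c2∈{2,8,9}] r8c2 is the only open cell in col 2 admitting 2. So r8c2=2.
Step 16. [r8c7∈{6}] r8c7's peers cover all but 6. So r8c7=6.
Step 17. [r6c2∈{4,8}] across col 2, 8 lands solely at r6c2 ⇒ r6c2=8.
Step 18. [r7c7∈{2}] r7c7 is down to just 2. So r7c7=2.
Step 19. [r3c6∈{1,4}] r3c6 is the only open cell in row 3 admitting 4, so r3c6=4.
Step 20. [r6c6∈{1,3}] in col 6, 1 fits only at r6c6. So r6c6=1.
Step 21. [r7c5∈{1,6,9}] in col 5, 1 fits only at r7c5, so r7c5=1.
Step 22. [r9c5∈{2,6,8}] r9c5 is the only open cell in row 9 admitting 2, so r9c5=2.
Step 23. [r7c4∈{9}] r7c4's peers cover all but 9 ⇒ r7c4=9.
Step 24. [r6c5∈{3,4,9}] row 6 places 4 nowhere but r6c5. So r6c5=4.
Step 25. [r9c6∈{6,8}] r9c6 is the only open cell in box 8 admitting 6. So r9c6=6.
Step 26. [r4c6∈{8}] r4c6 has the single candidate 8 ⇒ r4c6=8.
Step 27. [r8c5∈{3,8}] 8 has one home in box 8: r8c5 ⇒ r8c5=8.
Step 28. [r2c5∈{3}] nothing but 3 survives at r2c5, so r2c5=3.
Step 29. [r5c7∈{1,9}] r5c7 is the only open cell in row 5 admitting 1. So r5c7=1.
Step 30. [r3c2∈{9}] r3c2 is down to just 9 ⇒ r3c2=9.
Step 31. [r3c8∈{7}] nothing but 7 survives at r3c8. So r3c8=7.
Step 32. [r8c3∈{9}] nothing but 9 survives at r8c3, so r8c3=9.
Step 33. [r5c2∈{4}] only 4 remains possible at r5c2. So r5c2=4.
Step 34. [r1c5∈{7}] r1c5's peers cover all but 7 ⇒ r1c5=7.
Step 35. [r7c3∈{6}] r7c3 is down to just 6, so r7c3=6.
Step 36. [r3c4∈{1}] r3c4 is down to just 1. So r3c4=1.
Step 37. [r5c4∈{3}] only 3 remains possible at r5c4, so r5c4=3.
Step 38. [r5c5∈{9}] only 9 remains possible at r5c5. So r5c5=9.
Step 39. [r2c3∈{5}] r2c3 has the single candidate 5 ⇒ r2c3=5.
Step 40. [r9c7∈{5}] r9c7 has the single candidate 5 ⇒ r9c7=5.
Step 41. [r2c7∈{4}] r2c7 is down to just 4, so r2c7=4.
Step 42. [r6c1∈{3}] r6c1 has the single candidate 3, so r6c1=3.
Step 43. [r2c4∈{8}] nothing but 8 survives at r2c4. So r2c4=8.
Step 44. [r1c7∈{3}] r1c7 has the single candidate 3, so r1c7=3.
Step 45. [r6c3∈{7}] r6c3's peers cover all but 7. So r6c3=7.
Step 46. [r6c7∈{9}] r6c7's peers cover all but 9 ⇒ r6c7=9.
Step 47. [r9c3∈{8}] r9c3 has the single candidate 8. So r9c3=8.
Step 48. [r8c6∈{3}] r8c6 has the single candidate 3. So r8c6=3.
Step 49. [r4c5∈{6}] nothing but 6 survives at r4c5. So r4c5=6.
Step 50. [r4c4∈{2}] r4c4 is down to just 2, so r4c4=2.
Step 51. [r3c9∈{6}] r3c9 is down to just 6, so r3c9=6.

Answer: 8 1 4 6 7 2 3 9 5 / 7 6 5 8 3 9 4 2 1 / 2 9 3 1 5 4 8 7 6 / 9 5 1 2 6 8 7 3 4 / 6 4 2 3 9 7 1 5 8 / 3 8 7 5 4 1 9 6 2 / 4 7 6 9 1 5 2 8 3 / 5 2 9 4 8 3 6 1 7 / 1 3 8 7 2 6 5 4 9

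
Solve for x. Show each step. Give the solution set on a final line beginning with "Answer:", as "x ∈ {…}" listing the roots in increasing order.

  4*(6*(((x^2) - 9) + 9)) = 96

Step 1. [4*(6*(((x^2) - 9) + 9)) = 96] divide by the outer 4, so div: 6*(((x^2) - 9) + 9) = 24.
Step 2. [6*(((x^2) - 9) + 9) = 24] LHS = 6·(…); ÷6 both sides. So div: ((x^2) - 9) + 9 = 4.
Step 3. [((x^2) - 9) + 9 = 4] the outer +9 inverts by subtracting 9 ⇒ sub: (x^2) - 9 = -5.
Step 4. [(x^2) - 9 = -5] -9 is outermost — add 9 both sides ⇒ sub: x^2 = 4.
Step 5. [x^2 = 4] √ both sides: 4 ≥ 0 gives two branches, so sqrt: x = 2 or -2.

Answer: x ∈ {-2, 2}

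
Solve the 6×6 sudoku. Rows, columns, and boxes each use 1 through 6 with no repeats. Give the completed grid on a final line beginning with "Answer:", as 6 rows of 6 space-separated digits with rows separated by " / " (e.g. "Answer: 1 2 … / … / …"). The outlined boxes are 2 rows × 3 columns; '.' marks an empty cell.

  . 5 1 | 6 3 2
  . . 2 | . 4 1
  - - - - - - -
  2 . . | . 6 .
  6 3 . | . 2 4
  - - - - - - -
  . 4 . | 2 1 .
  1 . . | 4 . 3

Step 1. [r5c1∈{3,5}] in col 1, 5 fits only at r5c1. So r5c1=5.
Step 2. [r3c6∈{5}] nothing but 5 survives at r3c6. So r3c6=5.
Step 3. [r6c3∈{6}] r6c3's peers cover all but 6 ⇒ r6c3=6.
Step 4. [r4c4∈{1}] r4c4 is down to just 1. So r4c4=1.
Step 5. [r5c6∈{6}] nothing but 6 survives at r5c6, so r5c6=6.
Step 6. [r6c2∈{2}] nothing but 2 survives at r6c2. So r6c2=2.
Step 7. [r5c3∈{3}] nothing but 3 survives at r5c3, so r5c3=3.
Step 8. [r1c1∈{4}] only 4 remains possible at r1c1 ⇒ r1c1=4.
Step 9. [r3c3∈{4}] r3c3 is down to just 4 ⇒ r3c3=4.
Step 10. [r2c1∈{3}] r2c1 has the single candidate 3, so r2c1=3.
Step 11. [r6c5∈{5}] nothing but 5 survives at r6c5 ⇒ r6c5=5.
Step 12. [r3c2∈{1}] r3c2 is down to just 1, so r3c2=1.
Step 13. [r2c2∈{6}] r2c2's peers cover all but 6. So r2c2=6.
Step 14. [r4c3∈{5}] nothing but 5 survives at r4c3, so r4c3=5.
Step 15. [r2c4∈{5}] r2c4's peers cover all but 5 ⇒ r2c4=5.
Step 16. [r3c4∈{3}] only 3 remains possible at r3c4. So r3c4=3.

Answer: 4 5 1 6 3 2 / 3 6 2 5 4 1 / 2 1 4 3 6 5 / 6 3 5 1 2 4 / 5 4 3 2 1 6 / 1 2 6 4 5 3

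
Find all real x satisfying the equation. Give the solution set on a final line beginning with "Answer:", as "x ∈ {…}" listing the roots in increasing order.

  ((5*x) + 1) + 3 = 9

Step 1. [((5*x) + 1) + 3 = 9] the outer +3 inverts by subtracting 3 ⇒ sub: (5*x) + 1 = 6.
Step 2. [(5*x) + 1 = 6] the outer +1 inverts by subtracting 1 ⇒ sub: 5*x = 5.
Step 3. [5*x = 5] divide by the outer 5 ⇒ div: x = 1.

Answer: x ∈ {1}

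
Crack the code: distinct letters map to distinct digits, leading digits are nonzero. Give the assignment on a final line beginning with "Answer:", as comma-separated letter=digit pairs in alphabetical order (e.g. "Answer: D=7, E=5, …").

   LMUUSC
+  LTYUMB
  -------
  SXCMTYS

Step 1. [col 1: C + B ≡ S (mod 10)] several values work for B in column 1 (C + B ≡ S (mod 10), carry-in 0); try B=6. So B=6.
Step 2. [col 1: C + B ≡ S (mod 10)] C=5 is one option consistent with column 1 (C + B ≡ S (mod 10), carry-in 0) — take it. So C=5.
Step 3. [col 1: C + B ≡ S (mod 10)] column 1: given C=5, B=6, carry-in 0, and digits 5,6 already taken and all letters distinct, C+B≡S (mod 10) forces S=1 ⇒ S=1.
Step 4. [col 2: S + M ≡ Y (mod 10)] no forcing yet in column 2 (carry-in 1); Y=2 is free and consistent — try it, so Y=2.
Step 5. [col 2: S + M ≡ Y (mod 10)] column 2: given S=1, Y=2, carry-in 1, and digits 1,2,5,6 already taken and all letters distinct, S+M≡Y (mod 10) forces M=0. So M=0.
Step 6. [col 3: U + U ≡ T (mod 10)] several values work for U in column 3 (U + U ≡ T (mod 10), carry-in 0); try U=7. So U=7.
Step 7. [col 3: U + U ≡ T (mod 10)] in column 3 we have U+U≡T with carry-in 0; given U=7 and digits 0,1,2,5,6,7 already taken and all letters distinct, that pins T to 4, so T=4.
Step 8. [col 6: L + L ≡ X (mod 10)] in column 6 we have L+L≡X with carry-in 0; given nothing yet and digits 0,1,2,4,5,6,7 already taken and all letters distinct, that pins X to 8 ⇒ X=8.
Step 9. [col 6: L + L ≡ X (mod 10)] in column 6 we have L+L≡X with carry-in 0; given X=8 and digits 0,1,2,4,5,6,7,8 already taken and all letters distinct, that pins L to 9. So L=9.

Answer: B=6, C=5, L=9, M=0, S=1, T=4, U=7, X=8, Y=2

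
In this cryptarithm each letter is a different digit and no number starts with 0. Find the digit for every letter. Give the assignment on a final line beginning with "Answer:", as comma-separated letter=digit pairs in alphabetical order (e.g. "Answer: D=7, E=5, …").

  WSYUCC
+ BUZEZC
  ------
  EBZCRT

Step 1. [col 1: C + C ≡ T (mod 10)] column 1 (C + C ≡ T (mod 10), carry-in 0) doesn't pin T yet; pick T=0 and continue. So T=0.
Step 2. [col 1: C + C ≡ T (mod 10)] column 1: given T=0, carry-in 0, and digits 0 already taken and all letters distinct, C+C≡T (mod 10) forces C=5 ⇒ C=5.
Step 3. [col 2: C + Z ≡ R (mod 10)] several values work for R in column 2 (C + Z ≡ R (mod 10), carry-in 1); try R=3. So R=3.
Step 4. [col 2: C + Z ≡ R (mod 10)] column 2: given C=5, R=3, carry-in 1, and digits 0,3,5 already taken and all letters distinct, C+Z≡R (mod 10) forces Z=7, so Z=7.
Step 5. [col 3: U + E ≡ C (mod 10)] U=8 is one option consistent with column 3 (U + E ≡ C (mod 10), carry-in 1) — take it. So U=8.
Step 6. [col 3: U + E ≡ C (mod 10)] from column 3 (U=8, C=5, carry-in 1, digits 0,3,5,7,8 already taken and all letters distinct): E must equal 6 ⇒ E=6.
Step 7. [col 4: Y + Z ≡ Z (mod 10)] column 4: given Z=7, carry-in 1, and digits 0,3,5,6,7,8 already taken and all letters distinct, Y+Z≡Z (mod 10) forces Y=9, so Y=9.
Step 8. [col 5: S + U ≡ B (mod 10)] column 5 reads S+U+carry(1)=B with U=8; with digits 0,3,5,6,7,8,9 already taken and all letters distinct, the only value for S is 2 ⇒ S=2.
Step 9. [col 5: S + U ≡ B (mod 10)] from column 5 (S=2, U=8, carry-in 1, digits 0,2,3,5,6,7,8,9 already taken and all letters distinct): B must equal 1, so B=1.
Step 10. [col 6: W + B ≡ E (mod 10)] column 6 reads W+B+carry(1)=E with B=1, E=6; with digits 0,1,2,3,5,6,7,8,9 already taken and all letters distinct, the only value for W is 4. So W=4.

Answer: B=1, C=5, E=6, R=3, S=2, T=0, U=8, W=4, Y=9, Z=7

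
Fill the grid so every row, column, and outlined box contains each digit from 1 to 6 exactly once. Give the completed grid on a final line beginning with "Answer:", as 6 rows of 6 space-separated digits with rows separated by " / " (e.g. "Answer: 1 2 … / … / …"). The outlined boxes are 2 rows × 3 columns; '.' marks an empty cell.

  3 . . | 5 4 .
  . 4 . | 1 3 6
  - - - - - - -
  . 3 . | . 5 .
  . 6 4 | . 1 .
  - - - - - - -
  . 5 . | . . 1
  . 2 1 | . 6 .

Step 1. [r3c3∈{2}] nothing but 2 survives at r3c3 ⇒ r3c3=2.
Step 2. [r6c1∈{4}] only 4 remains possible at r6c1, so r6c1=4.
Step 3. [r6c4∈{3}] nothing but 3 survives at r6c4. So r6c4=3.
Step 4. [r4c4∈{2}] nothing but 2 survives at r4c4, so r4c4=2.
Step 5. [r2c3∈{5}] only 5 remains possible at r2c3 ⇒ r2c3=5.
Step 6. [r1c3∈{6}] r1c3 is down to just 6. So r1c3=6.
Step 7. [r5c4∈{4}] r5c4 has the single candidate 4, so r5c4=4.
Step 8. [r1c2∈{1}] only 1 remains possible at r1c2. So r1c2=1.
Step 9. [r5c3∈{3}] only 3 remains possible at r5c3. So r5c3=3.
Step 10. [r5c1∈{6}] r5c1 has the single candidate 6 ⇒ r5c1=6.
Step 11. [r4c6∈{3}] r4c6's peers cover all but 3 ⇒ r4c6=3.
Step 12. [r6c6∈{5}] only 5 remains possible at r6c6. So r6c6=5.
Step 13. [r4c1∈{5}] only 5 remains possible at r4c1. So r4c1=5.
Step 14. [r3c4∈{6}] r3c4 is down to just 6 ⇒ r3c4=6.
Step 15. [r3c6∈{4}] r3c6 has the single candidate 4, so r3c6=4.
Step 16. [r1c6∈{2}] only 2 remains possible at r1c6, so r1c6=2.
Step 17. [r5c5∈{2}] r5c5's peers cover all but 2, so r5c5=2.
Step 18. [r2c1∈{2}] nothing but 2 survives at r2c1 ⇒ r2c1=2.
Step 19. [r3c1∈{1}] nothing but 1 survives at r3c1. So r3c1=1.

Answer: 3 1 6 5 4 2 / 2 4 5 1 3 6 / 1 3 2 6 5 4 / 5 6 4 2 1 3 / 6 5 3 4 2 1 / 4 2 1 3 6 5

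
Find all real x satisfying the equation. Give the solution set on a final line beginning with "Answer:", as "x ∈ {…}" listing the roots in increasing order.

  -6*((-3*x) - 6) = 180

Step 1. [-6*((-3*x) - 6) = 180] LHS = -6·(…); ÷-6 both sides ⇒ div: (-3*x) - 6 = -30.
Step 2. [(-3*x) - 6 = -30] common factor -3 (LHS and -30) — divide through. So factor: x + 2 = 10.
Step 3. [x + 2 = 10] 2 comes off first (subtract 2), so sub: x = 8.

Answer: x ∈ {8}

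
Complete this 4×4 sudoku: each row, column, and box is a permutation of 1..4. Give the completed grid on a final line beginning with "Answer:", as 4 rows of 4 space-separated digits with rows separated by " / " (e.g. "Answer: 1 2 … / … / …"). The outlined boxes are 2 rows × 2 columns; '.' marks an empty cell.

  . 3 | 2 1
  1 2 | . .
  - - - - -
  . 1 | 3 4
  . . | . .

Step 1. [r4c1∈{2,3,4}] in row 4, 3 fits only at r4c1. So r4c1=3.
Step 2. [r3c1∈{2}] nothing but 2 survives at r3c1 ⇒ r3c1=2.
Step 3. [r2c4∈{3}] r2c4 has the single candidate 3. So r2c4=3.
Step 4. [r4c4∈{2}] nothing but 2 survives at r4c4, so r4c4=2.
Step 5. [r1c1∈{4}] r1c1 has the single candidate 4, so r1c1=4.
Step 6. [r4c2∈{4}] r4c2 is down to just 4, so r4c2=4.
Step 7. [r4c3∈{1}] r4c3's peers cover all but 1 ⇒ r4c3=1.
Step 8. [r2c3∈{4}] nothing but 4 survives at r2c3 ⇒ r2c3=4.

Answer: 4 3 2 1 / 1 2 4 3 / 2 1 3 4 / 3 4 1 2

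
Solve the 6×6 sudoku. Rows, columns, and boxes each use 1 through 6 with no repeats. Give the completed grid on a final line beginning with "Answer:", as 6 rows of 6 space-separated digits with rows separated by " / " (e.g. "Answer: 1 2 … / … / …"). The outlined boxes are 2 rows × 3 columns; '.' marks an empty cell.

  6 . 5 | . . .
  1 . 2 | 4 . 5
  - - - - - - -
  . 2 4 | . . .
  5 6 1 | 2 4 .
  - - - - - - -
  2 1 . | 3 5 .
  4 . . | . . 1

Step 1. [r6c4∈{6}] r6c4 is down to just 6 ⇒ r6c4=6.
Step 2. [r2c2∈{3}] r2c2's peers cover all but 3 ⇒ r2c2=3.
Step 3. [r4c6∈{3}] r4c6 has the single candidate 3, so r4c6=3.
Step 4. [r1c4∈{1}] r1c4's peers cover all but 1, so r1c4=1.
Step 5. [r3c6∈{6}] r3c6 is down to just 6, so r3c6=6.
Step 6. [r1c6∈{2}] only 2 remains possible at r1c6, so r1c6=2.
Step 7. [r5c6∈{4}] nothing but 4 survives at r5c6, so r5c6=4.
Step 8. [r3c5∈{1}] r3c5 has the single candidate 1 ⇒ r3c5=1.
Step 9. [r3c4∈{5}] r3c4's peers cover all but 5, so r3c4=5.
Step 10. [r6c5∈{2}] r6c5 has the single candidate 2, so r6c5=2.
Step 11. [r2c5∈{6}] nothing but 6 survives at r2c5, so r2c5=6.
Step 12. [r5c3∈{6}] r5c3 has the single candidate 6 ⇒ r5c3=6.
Step 13. [r6c3∈{3}] r6c3 is down to just 3, so r6c3=3.
Step 14. [r1c2∈{4}] only 4 remains possible at r1c2, so r1c2=4.
Step 15. [r6c2∈{5}] only 5 remains possible at r6c2. So r6c2=5.
Step 16. [r3c1∈{3}] r3c1's peers cover all but 3 ⇒ r3c1=3.
Step 17. [r1c5∈{3}] r1c5 has the single candidate 3. So r1c5=3.

Answer: 6 4 5 1 3 2 / 1 3 2 4 6 5 / 3 2 4 5 1 6 / 5 6 1 2 4 3 / 2 1 6 3 5 4 / 4 5 3 6 2 1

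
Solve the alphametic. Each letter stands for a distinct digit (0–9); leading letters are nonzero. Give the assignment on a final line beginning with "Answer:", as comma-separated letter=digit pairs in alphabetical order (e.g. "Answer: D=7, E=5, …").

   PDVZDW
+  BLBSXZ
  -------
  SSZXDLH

Step 1. [col 1: W + Z ≡ H (mod 10)] several values work for H in column 1 (W + Z ≡ H (mod 10), carry-in 0); try H=0. So H=0.
Step 2. [col 1: W + Z ≡ H (mod 10)] Z=4 is one option consistent with column 1 (W + Z ≡ H (mod 10), carry-in 0) — take it ⇒ Z=4.
Step 3. [S] S is the leading digit of a 7-digit sum of two 6-digit numbers; the final carry is exactly 1. So S=1.
Step 4. [col 1: W + Z ≡ H (mod 10)] column 1: given Z=4, H=0, carry-in 0, and digits 0,1,4 already taken and all letters distinct, W+Z≡H (mod 10) forces W=6 ⇒ W=6.
Step 5. [col 2: D + X ≡ L (mod 10)] column 2 (D + X ≡ L (mod 10), carry-in 1) doesn't pin X yet; pick X=2 and continue, so X=2.
Step 6. [col 2: D + X ≡ L (mod 10)] column 2: given X=2, carry-in 1, and digits 0,1,2,4,6 already taken and all letters distinct, D+X≡L (mod 10) forces D=5. So D=5.
Step 7. [col 2: D + X ≡ L (mod 10)] column 2: given D=5, X=2, carry-in 1, and digits 0,1,2,4,5,6 already taken and all letters distinct, D+X≡L (mod 10) forces L=8. So L=8.
Step 8. [col 4: V + B ≡ X (mod 10)] column 4 (V + B ≡ X (mod 10), carry-in 0) doesn't pin B yet; pick B=3 and continue, so B=3.
Step 9. [col 4: V + B ≡ X (mod 10)] from column 4 (B=3, X=2, carry-in 0, digits 0,1,2,3,4,5,6,8 already taken and all letters distinct): V must equal 9. So V=9.
Step 10. [col 6: P + B ≡ S (mod 10)] column 6 reads P+B+carry(1)=S with B=3, S=1; with digits 0,1,2,3,4,5,6,8,9 already taken and all letters distinct, the only value for P is 7. So P=7.

Answer: B=3, D=5, H=0, L=8, P=7, S=1, V=9, W=6, X=2, Z=4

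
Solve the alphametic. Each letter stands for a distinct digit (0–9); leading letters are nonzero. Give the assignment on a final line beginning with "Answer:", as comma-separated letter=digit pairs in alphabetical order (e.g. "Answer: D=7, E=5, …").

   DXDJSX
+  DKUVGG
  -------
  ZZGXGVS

Step 1. [Z] Z is the leading digit of a 7-digit sum of two 6-digit numbers; the final carry is exactly 1 ⇒ Z=1.
Step 2. [col 1: X + G ≡ S (mod 10)] no forcing yet in column 1 (carry-in 0); X=4 is free and consistent — try it, so X=4.
Step 3. [col 1: X + G ≡ S (mod 10)] no forcing yet in column 1 (carry-in 0); S=7 is free and consistent — try it. So S=7.
Step 4. [col 1: X + G ≡ S (mod 10)] from column 1 (X=4, S=7, carry-in 0, digits 1,4,7 already taken and all letters distinct): G must equal 3 ⇒ G=3.
Step 5. [col 2: S + G ≡ V (mod 10)] from column 2 (S=7, G=3, carry-in 0, digits 1,3,4,7 already taken and all letters distinct): V must equal 0. So V=0.
Step 6. [col 3: J + V ≡ G (mod 10)] column 3 reads J+V+carry(1)=G with V=0, G=3; with digits 0,1,3,4,7 already taken and all letters distinct, the only value for J is 2, so J=2.
Step 7. [col 4: D + U ≡ X (mod 10)] D=5 is one option consistent with column 4 (D + U ≡ X (mod 10), carry-in 0) — take it. So D=5.
Step 8. [col 4: D + U ≡ X (mod 10)] from column 4 (D=5, X=4, carry-in 0, digits 0,1,2,3,4,5,7 already taken and all letters distinct): U must equal 9 ⇒ U=9.
Step 9. [col 5: X + K ≡ G (mod 10)] from column 5 (X=4, G=3, carry-in 1, digits 0,1,2,3,4,5,7,9 already taken and all letters distinct): K must equal 8 ⇒ K=8.

Answer: D=5, G=3, J=2, K=8, S=7, U=9, V=0, X=4, Z=1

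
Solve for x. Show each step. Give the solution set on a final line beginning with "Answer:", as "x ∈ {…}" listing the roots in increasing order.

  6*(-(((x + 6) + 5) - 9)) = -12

Step 1. [6*(-(((x + 6) + 5) - 9)) = -12] LHS = 6·(…); ÷6 both sides, so div: -(((x + 6) + 5) - 9) = -2.
Step 2. [-(((x + 6) + 5) - 9) = -2] leading − — multiply by −1. So neg: ((x + 6) + 5) - 9 = 2.
Step 3. [((x + 6) + 5) - 9 = 2] 9 comes off first (add 9). So sub: (x + 6) + 5 = 11.
Step 4. [(x + 6) + 5 = 11] +5 is outermost — subtract 5 both sides. So sub: x + 6 = 6.
Step 5. [x + 6 = 6] subtract 6: x sits inside (… + 6), so sub: x = 0.

Answer: x ∈ {0}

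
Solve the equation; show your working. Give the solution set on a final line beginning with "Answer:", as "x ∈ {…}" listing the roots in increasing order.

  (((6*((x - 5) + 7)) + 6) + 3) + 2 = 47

Step 1. [(((6*((x - 5) + 7)) + 6) + 3) + 2 = 47] +2 is outermost — subtract 2 both sides. So sub: ((6*((x - 5) + 7)) + 6) + 3 = 45.
Step 2. [((6*((x - 5) + 7)) + 6) + 3 = 45] subtract 3: x sits inside (… + 3), so sub: (6*((x - 5) + 7)) + 6 = 42.
Step 3. [(6*((x - 5) + 7)) + 6 = 42] +6 is outermost — subtract 6 both sides, so sub: 6*((x - 5) + 7) = 36.
Step 4. [6*((x - 5) + 7) = 36] divide by the outer 6. So div: (x - 5) + 7 = 6.
Step 5. [(x - 5) + 7 = 6] subtract 7: x sits inside (… + 7). So sub: x - 5 = -1.
Step 6. [x - 5 = -1] peel the -5: add 5 from each side ⇒ sub: x = 4.

Answer: x ∈ {4}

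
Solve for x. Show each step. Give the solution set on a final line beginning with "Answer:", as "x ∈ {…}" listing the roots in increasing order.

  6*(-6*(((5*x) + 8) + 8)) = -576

Step 1. [6*(-6*(((5*x) + 8) + 8)) = -576] 6·(inner) — divide through by 6 ⇒ div: -6*(((5*x) + 8) + 8) = -96.
Step 2. [-6*(((5*x) + 8) + 8) = -96] divide by the outer -6. So div: ((5*x) + 8) + 8 = 16.
Step 3. [((5*x) + 8) + 8 = 16] the outer +8 inverts by subtracting 8, so sub: (5*x) + 8 = 8.
Step 4. [(5*x) + 8 = 8] the outer +8 inverts by subtracting 8, so sub: 5*x = 0.
Step 5. [5*x = 0] 5·(inner) — divide through by 5, so div: x = 0.

Answer: x ∈ {0}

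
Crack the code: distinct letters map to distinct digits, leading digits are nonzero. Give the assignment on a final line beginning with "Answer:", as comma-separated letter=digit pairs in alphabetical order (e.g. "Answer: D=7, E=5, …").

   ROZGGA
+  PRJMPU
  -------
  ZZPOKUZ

Step 1. [col 1: A + U ≡ Z (mod 10)] several values work for A in column 1 (A + U ≡ Z (mod 10), carry-in 0); try A=5, so A=5.
Step 2. [col 1: A + U ≡ Z (mod 10)] several values work for U in column 1 (A + U ≡ Z (mod 10), carry-in 0); try U=6, so U=6.
Step 3. [col 1: A + U ≡ Z (mod 10)] column 1 reads A+U+carry(0)=Z with A=5, U=6; with digits 5,6 already taken and all letters distinct, the only value for Z is 1 ⇒ Z=1.
Step 4. [col 2: G + P ≡ U (mod 10)] several values work for G in column 2 (G + P ≡ U (mod 10), carry-in 1); try G=8 ⇒ G=8.
Step 5. [col 2: G + P ≡ U (mod 10)] from column 2 (G=8, U=6, carry-in 1, digits 1,5,6,8 already taken and all letters distinct): P must equal 7 ⇒ P=7.
Step 6. [col 3: G + M ≡ K (mod 10)] several values work for M in column 3 (G + M ≡ K (mod 10), carry-in 1); try M=0 ⇒ M=0.
Step 7. [col 3: G + M ≡ K (mod 10)] from column 3 (G=8, M=0, carry-in 1, digits 0,1,5,6,7,8 already taken and all letters distinct): K must equal 9 ⇒ K=9.
Step 8. [col 4: Z + J ≡ O (mod 10)] several values work for J in column 4 (Z + J ≡ O (mod 10), carry-in 0); try J=2 ⇒ J=2.
Step 9. [col 4: Z + J ≡ O (mod 10)] column 4: given Z=1, J=2, carry-in 0, and digits 0,1,2,5,6,7,8,9 already taken and all letters distinct, Z+J≡O (mod 10) forces O=3. So O=3.
Step 10. [col 5: O + R ≡ P (mod 10)] from column 5 (O=3, P=7, carry-in 0, digits 0,1,2,3,5,6,7,8,9 already taken and all letters distinct): R must equal 4 ⇒ R=4.

Answer: A=5, G=8, J=2, K=9, M=0, O=3, P=7, R=4, U=6, Z=1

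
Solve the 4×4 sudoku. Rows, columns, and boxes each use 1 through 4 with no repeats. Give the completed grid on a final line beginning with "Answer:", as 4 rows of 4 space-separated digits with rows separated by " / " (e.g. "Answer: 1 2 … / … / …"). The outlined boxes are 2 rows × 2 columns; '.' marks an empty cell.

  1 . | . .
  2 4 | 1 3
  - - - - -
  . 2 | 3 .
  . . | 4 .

Step 1. [r4c2∈{1,3}] in col 2, 1 fits only at r4c2 ⇒ r4c2=1.
Step 2. [r4c4∈{2}] nothing but 2 survives at r4c4. So r4c4=2.
Step 3. [r3c4∈{1}] r3c4 has the single candidate 1, so r3c4=1.
Step 4. [r3c1∈{4}] r3c1's peers cover all but 4. So r3c1=4.
Step 5. [r1c2∈{3}] nothing but 3 survives at r1c2 ⇒ r1c2=3.
Step 6. [r1c4∈{4}] r1c4 has the single candidate 4, so r1c4=4.
Step 7. [r4c1∈{3}] r4c1 is down to just 3, so r4c1=3.
Step 8. [r1c3∈{2}] nothing but 2 survives at r1c3. So r1c3=2.

Answer: 1 3 2 4 / 2 4 1 3 / 4 2 3 1 / 3 1 4 2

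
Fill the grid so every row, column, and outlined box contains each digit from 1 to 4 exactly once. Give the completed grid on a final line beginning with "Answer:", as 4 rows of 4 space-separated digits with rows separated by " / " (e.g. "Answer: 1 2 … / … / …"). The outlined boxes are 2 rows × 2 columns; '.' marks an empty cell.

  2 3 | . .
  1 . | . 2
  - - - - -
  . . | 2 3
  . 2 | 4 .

Step 1. [r2c2∈{4}] r2c2's peers cover all but 4. So r2c2=4.
Step 2. [r1c3∈{1}] only 1 remains possible at r1c3 ⇒ r1c3=1.
Step 3. [r1c4∈{4}] nothing but 4 survives at r1c4. So r1c4=4.
Step 4. [r2c3∈{3}] r2c3's peers cover all but 3, so r2c3=3.
Step 5. [r4c4∈{1}] r4c4's peers cover all but 1, so r4c4=1.
Step 6. [r4c1∈{3}] nothing but 3 survives at r4c1. So r4c1=3.
Step 7. [r3c1∈{4}] r3c1 has the single candidate 4 ⇒ r3c1=4.
Step 8. [r3c2∈{1}] r3c2 has the single candidate 1. So r3c2=1.

Answer: 2 3 1 4 / 1 4 3 2 / 4 1 2 3 / 3 2 4 1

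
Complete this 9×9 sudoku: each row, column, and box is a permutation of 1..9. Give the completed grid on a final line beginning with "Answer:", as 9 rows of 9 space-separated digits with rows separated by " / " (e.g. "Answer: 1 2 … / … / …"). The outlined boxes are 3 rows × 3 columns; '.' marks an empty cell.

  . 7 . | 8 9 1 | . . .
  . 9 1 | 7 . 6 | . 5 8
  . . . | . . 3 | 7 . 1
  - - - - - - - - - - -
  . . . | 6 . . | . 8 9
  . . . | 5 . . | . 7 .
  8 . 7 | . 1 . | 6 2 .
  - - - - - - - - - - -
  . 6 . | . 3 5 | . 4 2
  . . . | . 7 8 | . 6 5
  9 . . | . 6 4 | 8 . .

Step 1. [r6c2∈{3,4,5}] in row 6, 5 fits only at r6c2. So r6c2=5.
Step 2. [r1c8∈{3}] r1c8 has the single candidate 3 ⇒ r1c8=3.
Step 3. [r2c1∈{2,3,4}] row 2 places 3 nowhere but r2c1 ⇒ r2c1=3.
Step 4. [r5c3∈{2,3,4,6,9}] across col 3, 9 lands solely at r5c3, so r5c3=9.
Step 5. [r5c1∈{1,2,4,6}] in row 5, 6 fits only at r5c1, so r5c1=6.
Step 6. [r3c3∈{2,4,5,6,8}] across row 3, 6 lands solely at r3c3, so r3c3=6.
Step 7. [r9c8∈{1}] only 1 remains possible at r9c8 ⇒ r9c8=1.
Step 8. [r9c4∈{2}] only 2 remains possible at r9c4, so r9c4=2.
Step 9. [r9c2∈{3}] nothing but 3 survives at r9c2. So r9c2=3.
Step 10. [r3c4∈{4}] only 4 remains possible at r3c4 ⇒ r3c4=4.
Step 11. [r2c7∈{2,4}] across row 2, 4 lands solely at r2c7 ⇒ r2c7=4.
Step 12. [r5c6∈{2}] only 2 remains possible at r5c6 ⇒ r5c6=2.
Step 13. [r4c5∈{4}] r4c5 has the single candidate 4, so r4c5=4.
Step 14. [r5c2∈{1,4}] 4 has one home in box 4: r5c2, so r5c2=4.
Step 15. [r8c7∈{3,9}] 3 has one home in row 8: r8c7. So r8c7=3.
Step 16. [r8c4∈{1,9}] 9 has one home in row 8: r8c4. So r8c4=9.
Step 17. [r1c7∈{2}] nothing but 2 survives at r1c7. So r1c7=2.
Step 18. [r3c5∈{2,5}] r3c5 is the only open cell in col 5 admitting 5, so r3c5=5.
Step 19. [r3c1∈{2}] r3c1's peers cover all but 2, so r3c1=2.
Step 20. [r4c1∈{1}] nothing but 1 survives at r4c1. So r4c1=1.
Step 21. [r1c1∈{4,5}] across col 1, 5 lands solely at r1c1, so r1c1=5.
Step 22. [r4c2∈{2}] r4c2's peers cover all but 2, so r4c2=2.
Step 23. [r8c1∈{4}] only 4 remains possible at r8c1, so r8c1=4.
Step 24. [r6c9∈{3,4}] 4 has one home in row 6: r6c9. So r6c9=4.
Step 25. [r7c7∈{9}] only 9 remains possible at r7c7. So r7c7=9.
Step 26. [r8c3∈{2}] r8c3 has the single candidate 2, so r8c3=2.
Step 27. [r7c3∈{8}] r7c3 has the single candidate 8, so r7c3=8.
Step 28. [r1c9∈{6}] nothing but 6 survives at r1c9, so r1c9=6.
Step 29. [r5c7∈{1}] nothing but 1 survives at r5c7, so r5c7=1.
Step 30. [r4c7∈{5}] r4c7 has the single candidate 5 ⇒ r4c7=5.
Step 31. [r3c8∈{9}] r3c8's peers cover all but 9 ⇒ r3c8=9.
Step 32. [r3c2∈{8}] r3c2's peers cover all but 8, so r3c2=8.
Step 33. [r5c5∈{8}] nothing but 8 survives at r5c5, so r5c5=8.
Step 34. [r9c3∈{5}] r9c3 has the single candidate 5 ⇒ r9c3=5.
Step 35. [r8c2∈{1}] r8c2 is down to just 1, so r8c2=1.
Step 36. [r5c9∈{3}] only 3 remains possible at r5c9. So r5c9=3.
Step 37. [r1c3∈{4}] r1c3 is down to just 4, so r1c3=4.
Step 38. [r4c3∈{3}] r4c3 is down to just 3 ⇒ r4c3=3.
Step 39. [r6c6∈{9}] only 9 remains possible at r6c6, so r6c6=9.
Step 40. [r2c5∈{2}] r2c5 is down to just 2. So r2c5=2.
Step 41. [r7c4∈{1}] r7c4 is down to just 1 ⇒ r7c4=1.
Step 42. [r4c6∈{7}] r4c6 is down to just 7. So r4c6=7.
Step 43. [r7c1∈{7}] r7c1 has the single candidate 7. So r7c1=7.
Step 44. [r9c9∈{7}] r9c9's peers cover all but 7, so r9c9=7.
Step 45. [r6c4∈{3}] r6c4 is down to just 3, so r6c4=3.

Answer: 5 7 4 8 9 1 2 3 6 / 3 9 1 7 2 6 4 5 8 / 2 8 6 4 5 3 7 9 1 / 1 2 3 6 4 7 5 8 9 / 6 4 9 5 8 2 1 7 3 / 8 5 7 3 1 9 6 2 4 / 7 6 8 1 3 5 9 4 2 / 4 1 2 9 7 8 3 6 5 / 9 3 5 2 6 4 8 1 7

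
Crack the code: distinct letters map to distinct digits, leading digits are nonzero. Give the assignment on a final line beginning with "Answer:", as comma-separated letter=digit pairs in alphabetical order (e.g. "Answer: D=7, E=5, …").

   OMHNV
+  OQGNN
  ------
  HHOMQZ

Step 1. [col 1: V + N ≡ Z (mod 10)] no forcing yet in column 1 (carry-in 0); N=3 is free and consistent — try it ⇒ N=3.
Step 2. [col 1: V + N ≡ Z (mod 10)] column 1 (V + N ≡ Z (mod 10), carry-in 0) doesn't pin Z yet; pick Z=7 and continue. So Z=7.
Step 3. [col 1: V + N ≡ Z (mod 10)] column 1: given N=3, Z=7, carry-in 0, and digits 3,7 already taken and all letters distinct, V+N≡Z (mod 10) forces V=4. So V=4.
Step 4. [col 2: N + N ≡ Q (mod 10)] column 2: given N=3, carry-in 0, and digits 3,4,7 already taken and all letters distinct, N+N≡Q (mod 10) forces Q=6 ⇒ Q=6.
Step 5. [col 3: H + G ≡ M (mod 10)] no forcing yet in column 3 (carry-in 0); G=8 is free and consistent — try it. So G=8.
Step 6. [col 3: H + G ≡ M (mod 10)] H=1 is one option consistent with column 3 (H + G ≡ M (mod 10), carry-in 0) — take it ⇒ H=1.
Step 7. [col 3: H + G ≡ M (mod 10)] in column 3 we have H+G≡M with carry-in 0; given H=1, G=8 and digits 1,3,4,6,7,8 already taken and all letters distinct, that pins M to 9 ⇒ M=9.
Step 8. [col 4: M + Q ≡ O (mod 10)] from column 4 (M=9, Q=6, carry-in 0, digits 1,3,4,6,7,8,9 already taken and all letters distinct): O must equal 5 ⇒ O=5.

Answer: G=8, H=1, M=9, N=3, O=5, Q=6, V=4, Z=7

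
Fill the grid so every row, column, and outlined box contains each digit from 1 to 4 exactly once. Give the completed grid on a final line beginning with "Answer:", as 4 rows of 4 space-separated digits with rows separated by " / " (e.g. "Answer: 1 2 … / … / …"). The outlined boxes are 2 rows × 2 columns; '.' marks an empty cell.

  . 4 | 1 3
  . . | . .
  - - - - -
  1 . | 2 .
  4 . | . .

Step 1. [r2c4∈{2,4}] in col 4, 2 fits only at r2c4, so r2c4=2.
Step 2. [r3c2∈{3}] r3c2's peers cover all but 3, so r3c2=3.
Step 3. [r1c1∈{2}] r1c1 is down to just 2 ⇒ r1c1=2.
Step 4. [r2c2∈{1}] nothing but 1 survives at r2c2. So r2c2=1.
Step 5. [r2c3∈{4}] r2c3 is down to just 4. So r2c3=4.
Step 6. [r4c2∈{2}] r4c2 is down to just 2. So r4c2=2.
Step 7. [r4c3∈{3}] only 3 remains possible at r4c3, so r4c3=3.
Step 8. [r4c4∈{1}] r4c4's peers cover all but 1, so r4c4=1.
Step 9. [r3c4∈{4}] r3c4 has the single candidate 4. So r3c4=4.
Step 10. [r2c1∈{3}] r2c1 is down to just 3 ⇒ r2c1=3.

Answer: 2 4 1 3 / 3 1 4 2 / 1 3 2 4 / 4 2 3 1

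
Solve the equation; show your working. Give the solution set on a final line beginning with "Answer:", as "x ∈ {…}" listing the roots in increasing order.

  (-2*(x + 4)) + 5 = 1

Step 1. [(-2*(x + 4)) + 5 = 1] peel the +5: subtract 5 from each side. So sub: -2*(x + 4) = -4.
Step 2. [-2*(x + 4) = -4] divide by the outer -2. So div: x + 4 = 2.
Step 3. [x + 4 = 2] 4 comes off first (subtract 4) ⇒ sub: x = -2.

Answer: x ∈ {-2}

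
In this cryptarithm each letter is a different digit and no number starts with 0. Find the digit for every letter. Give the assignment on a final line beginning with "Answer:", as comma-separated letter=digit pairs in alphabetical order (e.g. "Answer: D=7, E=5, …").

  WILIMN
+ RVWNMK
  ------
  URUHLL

Step 1. [col 1: N + K ≡ L (mod 10)] column 1 (N + K ≡ L (mod 10), carry-in 0) doesn't pin K yet; pick K=1 and continue. So K=1.
Step 2. [col 1: N + K ≡ L (mod 10)] column 1 (N + K ≡ L (mod 10), carry-in 0) doesn't pin N yet; pick N=5 and continue, so N=5.
Step 3. [col 1: N + K ≡ L (mod 10)] in column 1 we have N+K≡L with carry-in 0; given N=5, K=1 and digits 1,5 already taken and all letters distinct, that pins L to 6, so L=6.
Step 4. [col 2: M + M ≡ L (mod 10)] M=8 is one option consistent with column 2 (M + M ≡ L (mod 10), carry-in 0) — take it ⇒ M=8.
Step 5. [col 3: I + N ≡ H (mod 10)] I=4 is one option consistent with column 3 (I + N ≡ H (mod 10), carry-in 1) — take it. So I=4.
Step 6. [col 3: I + N ≡ H (mod 10)] in column 3 we have I+N≡H with carry-in 1; given I=4, N=5 and digits 1,4,5,6,8 already taken and all letters distinct, that pins H to 0. So H=0.
Step 7. [col 4: L + W ≡ U (mod 10)] in column 4 we have L+W≡U with carry-in 1; given L=6 and digits 0,1,4,5,6,8 already taken and all letters distinct, that pins U to 9. So U=9.
Step 8. [col 4: L + W ≡ U (mod 10)] column 4 reads L+W+carry(1)=U with L=6, U=9; with digits 0,1,4,5,6,8,9 already taken and all letters distinct, the only value for W is 2, so W=2.
Step 9. [col 5: I + V ≡ R (mod 10)] from column 5 (I=4, carry-in 0, digits 0,1,2,4,5,6,8,9 already taken and all letters distinct): V must equal 3, so V=3.
Step 10. [col 5: I + V ≡ R (mod 10)] column 5 reads I+V+carry(0)=R with I=4, V=3; with digits 0,1,2,3,4,5,6,8,9 already taken and all letters distinct, the only value for R is 7. So R=7.

Answer: H=0, I=4, K=1, L=6, M=8, N=5, R=7, U=9, V=3, W=2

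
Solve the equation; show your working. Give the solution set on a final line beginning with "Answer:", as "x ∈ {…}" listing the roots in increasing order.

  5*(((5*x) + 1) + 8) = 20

Step 1. [5*(((5*x) + 1) + 8) = 20] 5 out front; divide by 5, so div: ((5*x) + 1) + 8 = 4.
Step 2. [((5*x) + 1) + 8 = 4] the outer +8 inverts by subtracting 8 ⇒ sub: (5*x) + 1 = -4.
Step 3. [(5*x) + 1 = -4] 1 comes off first (subtract 1), so sub: 5*x = -5.
Step 4. [5*x = -5] 5 out front; divide by 5. So div: x = -1.

Answer: x ∈ {-1}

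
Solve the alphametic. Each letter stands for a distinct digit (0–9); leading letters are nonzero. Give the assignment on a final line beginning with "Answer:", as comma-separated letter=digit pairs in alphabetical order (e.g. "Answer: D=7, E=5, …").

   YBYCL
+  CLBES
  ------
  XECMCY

Step 1. [col 1: L + S ≡ Y (mod 10)] no forcing yet in column 1 (carry-in 0); Y=7 is free and consistent — try it ⇒ Y=7.
Step 2. [X] adding two 5-digit numbers gives at most 5+1 digits, and here it does — X is that final carry and must be 1 ⇒ X=1.
Step 3. [col 1: L + S ≡ Y (mod 10)] column 1 (L + S ≡ Y (mod 10), carry-in 0) doesn't pin S yet; pick S=4 and continue, so S=4.
Step 4. [col 1: L + S ≡ Y (mod 10)] from column 1 (S=4, Y=7, carry-in 0, digits 1,4,7 already taken and all letters distinct): L must equal 3 ⇒ L=3.
Step 5. [col 2: C + E ≡ C (mod 10)] from column 2 (nothing yet, carry-in 0, digits 1,3,4,7 already taken and all letters distinct): E must equal 0. So E=0.
Step 6. [col 2: C + E ≡ C (mod 10)] C=2 is one option consistent with column 2 (C + E ≡ C (mod 10), carry-in 0) — take it, so C=2.
Step 7. [col 3: Y + B ≡ M (mod 10)] no forcing yet in column 3 (carry-in 0); M=5 is free and consistent — try it, so M=5.
Step 8. [col 3: Y + B ≡ M (mod 10)] from column 3 (Y=7, M=5, carry-in 0, digits 0,1,2,3,4,5,7 already taken and all letters distinct): B must equal 8, so B=8.

Answer: B=8, C=2, E=0, L=3, M=5, S=4, X=1, Y=7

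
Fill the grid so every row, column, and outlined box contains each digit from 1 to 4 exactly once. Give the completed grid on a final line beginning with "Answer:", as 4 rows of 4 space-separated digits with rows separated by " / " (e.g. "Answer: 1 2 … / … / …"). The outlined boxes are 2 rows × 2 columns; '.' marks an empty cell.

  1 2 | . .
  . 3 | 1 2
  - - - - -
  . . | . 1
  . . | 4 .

Step 1. [r4c4∈{3}] r4c4 is down to just 3 ⇒ r4c4=3.
Step 2. [r3c1∈{2,3,4}] row 3 places 3 nowhere but r3c1 ⇒ r3c1=3.
Step 3. [r4c2∈{1}] r4c2's peers cover all but 1, so r4c2=1.
Step 4. [r3c3∈{2}] r3c3 has the single candidate 2. So r3c3=2.
Step 5. [r1c3∈{3}] r1c3's peers cover all but 3. So r1c3=3.
Step 6. [r3c2∈{4}] only 4 remains possible at r3c2. So r3c2=4.
Step 7. [r1c4∈{4}] r1c4's peers cover all but 4, so r1c4=4.
Step 8. [r2c1∈{4}] nothing but 4 survives at r2c1, so r2c1=4.
Step 9. [r4c1∈{2}] r4c1 has the single candidate 2 ⇒ r4c1=2.

Answer: 1 2 3 4 / 4 3 1 2 / 3 4 2 1 / 2 1 4 3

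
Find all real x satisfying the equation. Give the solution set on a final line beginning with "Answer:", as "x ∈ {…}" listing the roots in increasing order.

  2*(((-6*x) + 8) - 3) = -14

Step 1. [2*(((-6*x) + 8) - 3) = -14] 2·(inner) — divide through by 2, so div: ((-6*x) + 8) - 3 = -7.
Step 2. [((-6*x) + 8) - 3 = -7] the outer -3 inverts by adding 3. So sub: (-6*x) + 8 = -4.
Step 3. [(-6*x) + 8 = -4] subtract 8: x sits inside (… + 8). So sub: -6*x = -12.
Step 4. [-6*x = -12] leading coefficient -6: divide by -6 ⇒ div: x = 2.

Answer: x ∈ {2}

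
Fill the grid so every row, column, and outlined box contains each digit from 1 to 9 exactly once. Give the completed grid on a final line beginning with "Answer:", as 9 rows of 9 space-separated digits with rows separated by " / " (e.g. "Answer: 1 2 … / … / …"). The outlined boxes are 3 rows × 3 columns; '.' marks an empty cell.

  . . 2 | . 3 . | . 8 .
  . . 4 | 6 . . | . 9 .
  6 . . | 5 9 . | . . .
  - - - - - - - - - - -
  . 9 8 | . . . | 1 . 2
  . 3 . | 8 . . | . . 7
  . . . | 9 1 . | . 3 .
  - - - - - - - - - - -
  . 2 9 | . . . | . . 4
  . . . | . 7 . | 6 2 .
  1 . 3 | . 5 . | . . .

Step 1. [r8c3∈{5}] r8c3's peers cover all but 5 ⇒ r8c3=5.
Step 2. [r9c2∈{4,6,7,8}] in box 7, 6 fits only at r9c2, so r9c2=6.
Step 3. [r7c1∈{7,8}] 7 has one home in box 7: r7c1, so r7c1=7.
Step 4. [r2c1∈{3,5,8}] across col 1, 3 lands solely at r2c1. So r2c1=3.
Step 5. [r8c1∈{4,8}] across col 1, 8 lands solely at r8c1 ⇒ r8c1=8.
Step 6. [r1c9∈{1,5,6}] across row 1, 6 lands solely at r1c9, so r1c9=6.
Step 7. [r8c2∈{4}] nothing but 4 survives at r8c2, so r8c2=4.
Step 8. [r5c7∈{4,5,9}] 9 has one home in row 5: r5c7 ⇒ r5c7=9.
Step 9. [r5c3∈{1,6}] across row 5, 1 lands solely at r5c3 ⇒ r5c3=1.
Step 10. [r3c3∈{7}] r3c3 is down to just 7 ⇒ r3c3=7.
Step 11. [r9c4∈{2,4}] across col 4, 2 lands solely at r9c4, so r9c4=2.
Step 12. [r9c6∈{4,8,9}] in row 9, 4 fits only at r9c6, so r9c6=4.
Step 13. [r1c4∈{1,4,7}] across box 2, 4 lands solely at r1c4. So r1c4=4.
Step 14. [r4c4∈{3,7}] 7 has one home in col 4: r4c4 ⇒ r4c4=7.
Step 15. [r4c6∈{3,5,6}] r4c6 is the only open cell in row 4 admitting 3 ⇒ r4c6=3.
Step 16. [r8c6∈{1,9}] col 6 places 9 nowhere but r8c6, so r8c6=9.
Step 17. [r9c9∈{8,9}] r9c9 is the only open cell in row 9 admitting 9, so r9c9=9.
Step 18. [r9c7∈{7,8}] r9c7 is the only open cell in row 9 admitting 8 ⇒ r9c7=8.
Step 19. [r1c1∈{5,9}] r1c1 is the only open cell in row 1 admitting 9 ⇒ r1c1=9.
Step 20. [r6c2∈{5,7}] 7 has one home in row 6: r6c2, so r6c2=7.
Step 21. [r6c3∈{6}] nothing but 6 survives at r6c3. So r6c3=6.
Step 22. [r6c9∈{5,8}] 8 has one home in row 6: r6c9, so r6c9=8.
Step 23. [r2c9∈{1,5}] col 9 places 5 nowhere but r2c9 ⇒ r2c9=5.
Step 24. [r1c7∈{7}] r1c7 is down to just 7. So r1c7=7.
Step 25. [r1c6∈{1}] r1c6 has the single candidate 1 ⇒ r1c6=1.
Step 26. [r2c7∈{2}] r2c7's peers cover all but 2. So r2c7=2.
Step 27. [r5c5∈{2,4,6}] across col 5, 2 lands solely at r5c5, so r5c5=2.
Step 28. [r2c5∈{8}] only 8 remains possible at r2c5, so r2c5=8.
Step 29. [r6c6∈{5}] only 5 remains possible at r6c6. So r6c6=5.
Step 30. [r6c7∈{4}] only 4 remains possible at r6c7, so r6c7=4.
Step 31. [r5c6∈{6}] r5c6 has the single candidate 6, so r5c6=6.
Step 32. [r5c8∈{5}] r5c8 has the single candidate 5. So r5c8=5.
Step 33. [r7c8∈{1}] r7c8 has the single candidate 1 ⇒ r7c8=1.
Step 34. [r8c9∈{3}] r8c9's peers cover all but 3 ⇒ r8c9=3.
Step 35. [r4c5∈{4}] r4c5 is down to just 4, so r4c5=4.
Step 36. [r3c9∈{1}] nothing but 1 survives at r3c9, so r3c9=1.
Step 37. [r3c2∈{8}] only 8 remains possible at r3c2, so r3c2=8.
Step 38. [r8c4∈{1}] only 1 remains possible at r8c4, so r8c4=1.
Step 39. [r3c8∈{4}] nothing but 4 survives at r3c8 ⇒ r3c8=4.
Step 40. [r9c8∈{7}] r9c8 has the single candidate 7. So r9c8=7.
Step 41. [r3c6∈{2}] only 2 remains possible at r3c6. So r3c6=2.
Step 42. [r7c7∈{5}] r7c7's peers cover all but 5 ⇒ r7c7=5.
Step 43. [r2c6∈{7}] nothing but 7 survives at r2c6. So r2c6=7.
Step 44. [r4c1∈{5}] r4c1 has the single candidate 5 ⇒ r4c1=5.
Step 45. [r2c2∈{1}] r2c2 has the single candidate 1. So r2c2=1.
Step 46. [r3c7∈{3}] only 3 remains possible at r3c7, so r3c7=3.
Step 47. [r4c8∈{6}] only 6 remains possible at r4c8. So r4c8=6.
Step 48. [r7c4∈{3}] r7c4's peers cover all but 3, so r7c4=3.
Step 49. [r7c5∈{6}] r7c5 has the single candidate 6, so r7c5=6.
Step 50. [r5c1∈{4}] r5c1 is down to just 4, so r5c1=4.
Step 51. [r1c2∈{5}] nothing but 5 survives at r1c2, so r1c2=5.
Step 52. [r7c6∈{8}] r7c6 is down to just 8. So r7c6=8.
Step 53. [r6c1∈{2}] only 2 remains possible at r6c1, so r6c1=2.

Answer: 9 5 2 4 3 1 7 8 6 / 3 1 4 6 8 7 2 9 5 / 6 8 7 5 9 2 3 4 1 / 5 9 8 7 4 3 1 6 2 / 4 3 1 8 2 6 9 5 7 / 2 7 6 9 1 5 4 3 8 / 7 2 9 3 6 8 5 1 4 / 8 4 5 1 7 9 6 2 3 / 1 6 3 2 5 4 8 7 9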